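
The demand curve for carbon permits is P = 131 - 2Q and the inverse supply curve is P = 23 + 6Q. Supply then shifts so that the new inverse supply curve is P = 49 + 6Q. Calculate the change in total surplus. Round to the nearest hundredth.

-308.75

Initial equilibrium: Q_0 = 13.5, P_0 = 104; CS_0 = (1/2)(13.5)(27) = 182.25, PS_0 = (1/2)(13.5)(81) = 546.75.
New equilibrium: 131 - 2Q = 49 + 6Q gives Q_1 = 10.25, P_1 = 110.5; CS_1 = 105.0625, PS_1 = 315.1875.
Change in total surplus = (105.0625 + 315.1875) - (182.25 + 546.75) = -308.75.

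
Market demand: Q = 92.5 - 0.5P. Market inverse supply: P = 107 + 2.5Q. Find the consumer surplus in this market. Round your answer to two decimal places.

300.44

Rewriting demand in inverse form: P = 185 - 2Q.
Set 185 - 2Q = 107 + 2.5Q, which gives 78 = 4.5Q, so Q* = 17.3333 and P* = 185 - 2(17.3333) = 150.3333.
CS is the area between the demand curve and P* from 0 to Q*: (1/2)(17.3333)(34.6667) = 300.4444.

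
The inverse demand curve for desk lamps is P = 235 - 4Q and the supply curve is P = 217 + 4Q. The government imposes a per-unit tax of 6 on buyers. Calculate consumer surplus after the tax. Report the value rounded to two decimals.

4.50

Without the tax, 235 - 4Q = 217 + 4Q so Q* = 2.25 and P* = 226.
A tax on buyers shifts demand down by 6: (235 - 6) - 4Q = 217 + 4Q, so Q_t = 1.5. Buyers pay P_b = 229; sellers receive P_s = P_b - 6 = 223.
Consumer surplus is the triangle under demand above P_b: (1/2)(1.5)(235 - 229) = 4.5.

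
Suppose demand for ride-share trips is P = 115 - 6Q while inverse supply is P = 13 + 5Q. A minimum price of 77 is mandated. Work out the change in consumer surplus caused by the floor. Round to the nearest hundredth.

-137.62

Without the control, 115 - 6Q = 13 + 5Q so Q* = 9.2727 and P* = 59.3636.
At the floor price 77, quantity demanded is (115 - 77)/6 = 6.3333; demand is the short side, so Q = 6.3333 trades at P = 77.
CS goes from (1/2)(9.2727)(55.6364) = 257.9504 to 120.3333 (computed as (115 - 77)(6.3333) - (1/2)(6)(6.3333)^2), a change of -137.6171.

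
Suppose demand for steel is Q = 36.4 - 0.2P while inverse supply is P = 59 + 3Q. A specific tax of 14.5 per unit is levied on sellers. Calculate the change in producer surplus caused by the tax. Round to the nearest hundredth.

Rewriting demand in inverse form: P = 182 - 5Q.
Pre-tax equilibrium: 182 - 5Q = 59 + 3Q gives Q* = 15.375, P* = 105.125.
With the tax, sellers need 14.5 more per unit: 182 - 5Q = 59 + 3Q + 14.5, so Q_t = 13.5625. Buyers pay P_b = 114.1875; sellers receive P_s = P_b - 14.5 = 99.6875.
PS falls from (1/2)(15.375)(46.125) = 354.5859 to (1/2)(13.5625)(40.6875) = 275.9121, a change of -78.6738.

-78.67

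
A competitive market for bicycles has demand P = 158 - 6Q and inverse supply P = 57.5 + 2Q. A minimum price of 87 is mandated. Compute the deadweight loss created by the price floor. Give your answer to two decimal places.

2.13

Without the control, 158 - 6Q = 57.5 + 2Q so Q* = 12.5625 and P* = 82.625.
At P = 87, buyers demand (158 - 87)/6 = 11.8333 while sellers would supply more, so the quantity traded is 11.8333 at price 87.
The lost-trades triangle has base Q* - 11.8333 = 0.7292 and height equal to the gap between the curves at Q = 11.8333, which is 87 - 81.1667 = 5.8333. DWL = (1/2)(0.7292)(5.8333) = 2.1267.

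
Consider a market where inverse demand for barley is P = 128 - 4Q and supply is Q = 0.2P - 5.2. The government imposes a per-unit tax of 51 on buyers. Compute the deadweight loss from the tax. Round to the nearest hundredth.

144.50

Rewriting supply in inverse form: P = 26 + 5Q.
Without the tax, 128 - 4Q = 26 + 5Q so Q* = 11.3333 and P* = 82.6667.
With the tax, buyers' net willingness to pay falls by 51: (128 - 51) - 4Q = 26 + 5Q, so Q_t = 5.6667. Buyers pay P_b = 105.3333; sellers receive P_s = P_b - 51 = 54.3333.
Deadweight loss is the triangle between the curves from Q_t to Q*: (1/2)(11.3333 - 5.6667)(51) = 144.5.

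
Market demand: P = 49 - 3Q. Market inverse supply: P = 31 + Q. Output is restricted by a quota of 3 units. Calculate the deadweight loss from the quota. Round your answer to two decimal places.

4.50

Without the quota, 49 - 3Q = 31 + Q gives Q* = 4.5.
At Q = 3 the demand price is 49 - 3(3) = 40 and the supply price is 31 + (3) = 34.
DWL = (1/2)(gap between curves at 3) x (Q* - 3) = (1/2)(6)(1.5) = 4.5.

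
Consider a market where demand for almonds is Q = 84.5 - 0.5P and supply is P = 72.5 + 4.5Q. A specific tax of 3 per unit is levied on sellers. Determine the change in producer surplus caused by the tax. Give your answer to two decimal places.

-30.36

Rewriting demand in inverse form: P = 169 - 2Q.
Pre-tax equilibrium: 169 - 2Q = 72.5 + 4.5Q gives Q* = 14.8462, P* = 139.3077.
A tax on sellers shifts supply up by 3: 169 - 2Q = 72.5 + 4.5Q + 3, so Q_t = 14.3846. Buyers pay P_b = 140.2308; sellers receive P_s = P_b - 3 = 137.2308.
PS falls from (1/2)(14.8462)(66.8077) = 495.9186 to (1/2)(14.3846)(64.7308) = 465.5636, a change of -30.355.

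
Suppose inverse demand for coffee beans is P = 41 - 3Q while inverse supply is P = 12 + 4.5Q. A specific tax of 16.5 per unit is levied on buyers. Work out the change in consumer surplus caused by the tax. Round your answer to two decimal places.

Without the tax, 41 - 3Q = 12 + 4.5Q so Q* = 3.8667 and P* = 29.4.
A tax on buyers shifts demand down by 16.5: (41 - 16.5) - 3Q = 12 + 4.5Q, so Q_t = 1.6667. Buyers pay P_b = 36; sellers receive P_s = P_b - 16.5 = 19.5.
CS falls from (1/2)(3.8667)(11.6) = 22.4267 to (1/2)(1.6667)(5) = 4.1667, a change of -18.26.

-18.26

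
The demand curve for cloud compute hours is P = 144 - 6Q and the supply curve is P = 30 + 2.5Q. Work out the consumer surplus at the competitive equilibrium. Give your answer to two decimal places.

Set 144 - 6Q = 30 + 2.5Q, which gives 114 = 8.5Q, so Q* = 13.4118 and P* = 144 - 6(13.4118) = 63.5294.
CS is the area between the demand curve and P* from 0 to Q*: (1/2)(13.4118)(80.4706) = 539.6263.

539.63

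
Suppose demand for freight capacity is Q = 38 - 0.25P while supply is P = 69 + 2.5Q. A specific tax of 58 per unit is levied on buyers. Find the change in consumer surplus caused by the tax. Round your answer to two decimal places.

Rewriting demand in inverse form: P = 152 - 4Q.
Pre-tax equilibrium: 152 - 4Q = 69 + 2.5Q gives Q* = 12.7692, P* = 100.9231.
A tax on buyers shifts demand down by 58: (152 - 58) - 4Q = 69 + 2.5Q, so Q_t = 3.8462. Buyers pay P_b = 136.6154; sellers receive P_s = P_b - 58 = 78.6154.
Consumers lose the trapezoid between P* and P_b out to Q_t plus the triangle from Q_t to Q*: change in CS = 29.5858 - 326.1065 = -296.5207.

-296.52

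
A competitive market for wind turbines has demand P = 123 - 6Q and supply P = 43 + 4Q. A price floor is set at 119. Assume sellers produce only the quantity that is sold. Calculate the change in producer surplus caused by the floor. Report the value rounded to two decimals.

Free-market equilibrium: 123 - 6Q = 43 + 4Q gives Q* = 8, P* = 75.
At the floor price 119, quantity demanded is (123 - 119)/6 = 0.6667; demand is the short side, so Q = 0.6667 trades at P = 119.
PS goes from (1/2)(8)(32) = 128 to 49.7778 (computed as (119 - 43)(0.6667) - (1/2)(4)(0.6667)^2), a change of -78.2222.

-78.22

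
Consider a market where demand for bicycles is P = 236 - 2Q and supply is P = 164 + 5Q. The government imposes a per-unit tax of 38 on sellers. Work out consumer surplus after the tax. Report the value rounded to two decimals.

Without the tax, 236 - 2Q = 164 + 5Q so Q* = 10.2857 and P* = 215.4286.
A tax on sellers shifts supply up by 38: 236 - 2Q = 164 + 5Q + 38, so Q_t = 4.8571. Buyers pay P_b = 226.2857; sellers receive P_s = P_b - 38 = 188.2857.
CS = (1/2)(Q_t)(236 - P_b) = (1/2)(4.8571)(9.7143) = 23.5918.

23.59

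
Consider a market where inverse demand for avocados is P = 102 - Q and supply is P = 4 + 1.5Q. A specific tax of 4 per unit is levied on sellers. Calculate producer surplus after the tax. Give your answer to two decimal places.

1060.32

Pre-tax equilibrium: 102 - Q = 4 + 1.5Q gives Q* = 39.2, P* = 62.8.
With the tax, sellers need 4 more per unit: 102 - Q = 4 + 1.5Q + 4, so Q_t = 37.6. Buyers pay P_b = 64.4; sellers receive P_s = P_b - 4 = 60.4.
Producer surplus is the triangle above supply below P_s: (1/2)(37.6)(60.4 - 4) = 1060.32.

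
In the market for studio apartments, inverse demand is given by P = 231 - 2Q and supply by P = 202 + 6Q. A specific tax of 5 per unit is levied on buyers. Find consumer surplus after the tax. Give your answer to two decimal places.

Pre-tax equilibrium: 231 - 2Q = 202 + 6Q gives Q* = 3.625, P* = 223.75.
A tax on buyers shifts demand down by 5: (231 - 5) - 2Q = 202 + 6Q, so Q_t = 3. Buyers pay P_b = 225; sellers receive P_s = P_b - 5 = 220.
CS = (1/2)(Q_t)(231 - P_b) = (1/2)(3)(6) = 9.

9.00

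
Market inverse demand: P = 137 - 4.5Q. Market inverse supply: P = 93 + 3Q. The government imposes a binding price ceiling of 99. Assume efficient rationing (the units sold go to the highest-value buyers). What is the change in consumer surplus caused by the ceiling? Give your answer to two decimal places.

Free-market equilibrium: 137 - 4.5Q = 93 + 3Q gives Q* = 5.8667, P* = 110.6.
At P = 99, sellers supply (99 - 93)/3 = 2 while buyers want more, so the quantity traded is 2 at price 99.
CS goes from (1/2)(5.8667)(26.4) = 77.44 to 67 (computed as (137 - 99)(2) - (1/2)(4.5)(2)^2), a change of -10.44.

-10.44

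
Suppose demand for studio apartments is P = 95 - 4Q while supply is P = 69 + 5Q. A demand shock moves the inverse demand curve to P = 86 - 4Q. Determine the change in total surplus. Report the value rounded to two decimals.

-21.50

Initial equilibrium: Q_0 = 2.8889, P_0 = 83.4444; CS_0 = (1/2)(2.8889)(11.5556) = 16.6914, PS_0 = (1/2)(2.8889)(14.4444) = 20.8642.
New equilibrium: 86 - 4Q = 69 + 5Q gives Q_1 = 1.8889, P_1 = 78.4444; CS_1 = 7.1358, PS_1 = 8.9198.
Change in total surplus = (7.1358 + 8.9198) - (16.6914 + 20.8642) = -21.5.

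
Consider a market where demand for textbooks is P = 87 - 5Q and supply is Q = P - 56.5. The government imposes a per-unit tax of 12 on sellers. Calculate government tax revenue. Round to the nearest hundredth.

37.00

Rewriting supply in inverse form: P = 56.5 + Q.
Pre-tax equilibrium: 87 - 5Q = 56.5 + Q gives Q* = 5.0833, P* = 61.5833.
A tax on sellers shifts supply up by 12: 87 - 5Q = 56.5 + Q + 12, so Q_t = 3.0833. Buyers pay P_b = 71.5833; sellers receive P_s = P_b - 12 = 59.5833.
Tax revenue = t x Q_t = 12 x 3.0833 = 37.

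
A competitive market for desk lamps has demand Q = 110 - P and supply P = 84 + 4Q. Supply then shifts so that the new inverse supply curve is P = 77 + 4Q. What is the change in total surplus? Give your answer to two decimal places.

Rewriting demand in inverse form: P = 110 - Q.
Initial equilibrium: Q_0 = 5.2, P_0 = 104.8; CS_0 = (1/2)(5.2)(5.2) = 13.52, PS_0 = (1/2)(5.2)(20.8) = 54.08.
New equilibrium: 110 - Q = 77 + 4Q gives Q_1 = 6.6, P_1 = 103.4; CS_1 = 21.78, PS_1 = 87.12.
Change in total surplus = (21.78 + 87.12) - (13.52 + 54.08) = 41.3.

41.30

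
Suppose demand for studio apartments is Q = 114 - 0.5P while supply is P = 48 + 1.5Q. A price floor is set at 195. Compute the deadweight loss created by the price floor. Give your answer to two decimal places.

Rewriting demand in inverse form: P = 228 - 2Q.
Without the control, 228 - 2Q = 48 + 1.5Q so Q* = 51.4286 and P* = 125.1429.
At P = 195, buyers demand (228 - 195)/2 = 16.5 while sellers would supply more, so the quantity traded is 16.5 at price 195.
At Q = 16.5 the demand price is 195 and the supply price is 72.75. Deadweight loss is the triangle between the curves from 16.5 to 51.4286: (1/2)(195 - 72.75)(51.4286 - 16.5) = 2135.0089.

2135.01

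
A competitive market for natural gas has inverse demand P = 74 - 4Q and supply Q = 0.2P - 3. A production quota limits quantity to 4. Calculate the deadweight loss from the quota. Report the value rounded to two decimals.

29.39

Rewriting supply in inverse form: P = 15 + 5Q.
Unrestricted equilibrium: Q* = (74 - 15)/(4 + 5) = 6.5556.
At Q = 4 the demand price is 74 - 4(4) = 58 and the supply price is 15 + 5(4) = 35.
Deadweight loss is the triangle between the curves from 4 to 6.5556: (1/2)(58 - 35)(6.5556 - 4) = 29.3889.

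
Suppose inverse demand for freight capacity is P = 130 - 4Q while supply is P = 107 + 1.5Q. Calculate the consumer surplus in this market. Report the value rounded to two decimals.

34.98

Equilibrium: 130 - 4Q = 107 + 1.5Q, so Q* = 4.1818 and P* = 113.2727.
The demand choke price is 130, so CS = (1/2)(Q*)(130 - P*) = (1/2)(4.1818)(16.7273) = 34.9752.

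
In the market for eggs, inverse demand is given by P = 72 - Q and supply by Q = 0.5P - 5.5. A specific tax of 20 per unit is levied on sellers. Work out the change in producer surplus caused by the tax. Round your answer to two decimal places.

Rewriting supply in inverse form: P = 11 + 2Q.
Without the tax, 72 - Q = 11 + 2Q so Q* = 20.3333 and P* = 51.6667.
With the tax, sellers need 20 more per unit: 72 - Q = 11 + 2Q + 20, so Q_t = 13.6667. Buyers pay P_b = 58.3333; sellers receive P_s = P_b - 20 = 38.3333.
Producers lose the trapezoid between P_s and P* out to Q_t plus the triangle from Q_t to Q*: change in PS = 186.7778 - 413.4444 = -226.6667.

-226.67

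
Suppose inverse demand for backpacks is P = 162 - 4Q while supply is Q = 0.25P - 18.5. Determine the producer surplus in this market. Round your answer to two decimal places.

Rewriting supply in inverse form: P = 74 + 4Q.
Setting demand equal to supply, 88 = 8Q, so Q* = 11 and P* = 118.
Producer surplus is the triangle above supply below P*: (1/2)(11)(118 - 74) = (1/2)(11)(44) = 242.

242.00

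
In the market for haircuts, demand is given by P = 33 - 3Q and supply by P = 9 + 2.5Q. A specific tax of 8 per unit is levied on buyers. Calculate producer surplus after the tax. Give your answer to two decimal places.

10.58

Pre-tax equilibrium: 33 - 3Q = 9 + 2.5Q gives Q* = 4.3636, P* = 19.9091.
With the tax, buyers' net willingness to pay falls by 8: (33 - 8) - 3Q = 9 + 2.5Q, so Q_t = 2.9091. Buyers pay P_b = 24.2727; sellers receive P_s = P_b - 8 = 16.2727.
PS = (1/2)(Q_t)(P_s - 9) = (1/2)(2.9091)(7.2727) = 10.5785.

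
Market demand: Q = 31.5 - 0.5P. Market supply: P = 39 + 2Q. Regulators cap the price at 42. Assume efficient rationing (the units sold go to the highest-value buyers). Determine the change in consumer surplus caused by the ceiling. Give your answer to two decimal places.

Rewriting demand in inverse form: P = 63 - 2Q.
Without the control, 63 - 2Q = 39 + 2Q so Q* = 6 and P* = 51.
At the ceiling price 42, quantity supplied is (42 - 39)/2 = 1.5; supply is the short side, so Q = 1.5 trades at P = 42.
CS goes from (1/2)(6)(12) = 36 to 29.25 (computed as (63 - 42)(1.5) - (1/2)(2)(1.5)^2), a change of -6.75.

-6.75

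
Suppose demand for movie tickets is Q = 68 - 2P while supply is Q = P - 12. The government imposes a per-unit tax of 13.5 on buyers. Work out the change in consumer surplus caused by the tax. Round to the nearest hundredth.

-45.75

Rewriting demand in inverse form: P = 34 - 0.5Q.
Rewriting supply in inverse form: P = 12 + Q.
Pre-tax equilibrium: 34 - 0.5Q = 12 + Q gives Q* = 14.6667, P* = 26.6667.
With the tax, buyers' net willingness to pay falls by 13.5: (34 - 13.5) - 0.5Q = 12 + Q, so Q_t = 5.6667. Buyers pay P_b = 31.1667; sellers receive P_s = P_b - 13.5 = 17.6667.
Consumers lose the trapezoid between P* and P_b out to Q_t plus the triangle from Q_t to Q*: change in CS = 8.0278 - 53.7778 = -45.75.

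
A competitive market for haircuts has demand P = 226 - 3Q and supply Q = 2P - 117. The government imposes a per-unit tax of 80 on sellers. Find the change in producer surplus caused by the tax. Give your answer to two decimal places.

Rewriting supply in inverse form: P = 58.5 + 0.5Q.
Pre-tax equilibrium: 226 - 3Q = 58.5 + 0.5Q gives Q* = 47.8571, P* = 82.4286.
A tax on sellers shifts supply up by 80: 226 - 3Q = 58.5 + 0.5Q + 80, so Q_t = 25. Buyers pay P_b = 151; sellers receive P_s = P_b - 80 = 71.
Producers lose the trapezoid between P_s and P* out to Q_t plus the triangle from Q_t to Q*: change in PS = 156.25 - 572.5765 = -416.3265.

-416.33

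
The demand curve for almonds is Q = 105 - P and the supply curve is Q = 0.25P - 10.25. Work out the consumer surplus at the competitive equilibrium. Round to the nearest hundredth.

81.92

Rewriting demand in inverse form: P = 105 - Q.
Rewriting supply in inverse form: P = 41 + 4Q.
Set 105 - Q = 41 + 4Q, which gives 64 = 5Q, so Q* = 12.8 and P* = 105 - (12.8) = 92.2.
The demand choke price is 105, so CS = (1/2)(Q*)(105 - P*) = (1/2)(12.8)(12.8) = 81.92.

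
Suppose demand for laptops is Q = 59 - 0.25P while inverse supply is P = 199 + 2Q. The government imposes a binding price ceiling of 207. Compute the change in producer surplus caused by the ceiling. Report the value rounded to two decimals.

Rewriting demand in inverse form: P = 236 - 4Q.
Without the control, 236 - 4Q = 199 + 2Q so Q* = 6.1667 and P* = 211.3333.
At the ceiling price 207, quantity supplied is (207 - 199)/2 = 4; supply is the short side, so Q = 4 trades at P = 207.
PS goes from (1/2)(6.1667)(12.3333) = 38.0278 to 16 (computed as (207 - 199)(4) - (1/2)(2)(4)^2), a change of -22.0278.

-22.03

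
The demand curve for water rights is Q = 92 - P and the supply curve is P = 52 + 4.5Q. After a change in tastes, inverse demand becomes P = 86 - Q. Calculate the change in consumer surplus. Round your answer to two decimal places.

Rewriting demand in inverse form: P = 92 - Q.
Initial equilibrium: Q_0 = 7.2727, P_0 = 84.7273; CS_0 = (1/2)(7.2727)(7.2727) = 26.4463, PS_0 = (1/2)(7.2727)(32.7273) = 119.0083.
New equilibrium: 86 - Q = 52 + 4.5Q gives Q_1 = 6.1818, P_1 = 79.8182; CS_1 = 19.1074, PS_1 = 85.9835.
Change in consumer surplus = 19.1074 - 26.4463 = -7.3388.

-7.34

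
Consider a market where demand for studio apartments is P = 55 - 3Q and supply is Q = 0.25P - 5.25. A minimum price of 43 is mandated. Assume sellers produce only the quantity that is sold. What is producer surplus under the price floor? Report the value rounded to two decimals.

56.00

Rewriting supply in inverse form: P = 21 + 4Q.
Without the control, 55 - 3Q = 21 + 4Q so Q* = 4.8571 and P* = 40.4286.
At P = 43, buyers demand (55 - 43)/3 = 4 while sellers would supply more, so the quantity traded is 4 at price 43.
The supply price at Q = 4 is 37. PS is the trapezoid between 43 and supply over [0, 4]: (1/2)[(43 - 21) + (43 - 37)](4) = 56.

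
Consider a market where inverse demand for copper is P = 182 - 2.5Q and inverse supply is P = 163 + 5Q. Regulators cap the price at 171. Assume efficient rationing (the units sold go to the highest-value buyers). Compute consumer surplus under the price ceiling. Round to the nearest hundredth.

14.40

Without the control, 182 - 2.5Q = 163 + 5Q so Q* = 2.5333 and P* = 175.6667.
At the ceiling price 171, quantity supplied is (171 - 163)/5 = 1.6; supply is the short side, so Q = 1.6 trades at P = 171.
The demand price at Q = 1.6 is 178. CS is the trapezoid between demand and 171 over [0, 1.6]: (1/2)[(182 - 171) + (178 - 171)](1.6) = 14.4.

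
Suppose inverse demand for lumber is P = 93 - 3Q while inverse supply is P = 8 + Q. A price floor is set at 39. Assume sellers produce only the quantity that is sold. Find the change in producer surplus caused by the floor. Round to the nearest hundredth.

170.22

Free-market equilibrium: 93 - 3Q = 8 + Q gives Q* = 21.25, P* = 29.25.
At the floor price 39, quantity demanded is (93 - 39)/3 = 18; demand is the short side, so Q = 18 trades at P = 39.
PS goes from (1/2)(21.25)(21.25) = 225.7812 to 396 (computed as (39 - 8)(18) - (1/2)(1)(18)^2), a change of 170.2188.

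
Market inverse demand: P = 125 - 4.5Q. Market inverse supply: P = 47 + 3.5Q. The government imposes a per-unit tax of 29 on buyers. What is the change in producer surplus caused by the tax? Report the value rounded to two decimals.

Without the tax, 125 - 4.5Q = 47 + 3.5Q so Q* = 9.75 and P* = 81.125.
A tax on buyers shifts demand down by 29: (125 - 29) - 4.5Q = 47 + 3.5Q, so Q_t = 6.125. Buyers pay P_b = 97.4375; sellers receive P_s = P_b - 29 = 68.4375.
PS falls from (1/2)(9.75)(34.125) = 166.3594 to (1/2)(6.125)(21.4375) = 65.6523, a change of -100.707.

-100.71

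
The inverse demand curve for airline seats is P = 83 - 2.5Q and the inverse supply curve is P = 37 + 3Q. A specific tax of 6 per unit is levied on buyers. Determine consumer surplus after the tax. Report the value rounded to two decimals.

Pre-tax equilibrium: 83 - 2.5Q = 37 + 3Q gives Q* = 8.3636, P* = 62.0909.
With the tax, buyers' net willingness to pay falls by 6: (83 - 6) - 2.5Q = 37 + 3Q, so Q_t = 7.2727. Buyers pay P_b = 64.8182; sellers receive P_s = P_b - 6 = 58.8182.
Consumer surplus is the triangle under demand above P_b: (1/2)(7.2727)(83 - 64.8182) = 66.1157.

66.12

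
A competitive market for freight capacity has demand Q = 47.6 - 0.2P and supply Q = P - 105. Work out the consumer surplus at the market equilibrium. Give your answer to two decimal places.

Rewriting demand in inverse form: P = 238 - 5Q.
Rewriting supply in inverse form: P = 105 + Q.
Set 238 - 5Q = 105 + Q, which gives 133 = 6Q, so Q* = 22.1667 and P* = 238 - 5(22.1667) = 127.1667.
Consumer surplus is the triangle under demand above P*: (1/2)(22.1667)(238 - 127.1667) = (1/2)(22.1667)(110.8333) = 1228.4028.

1228.40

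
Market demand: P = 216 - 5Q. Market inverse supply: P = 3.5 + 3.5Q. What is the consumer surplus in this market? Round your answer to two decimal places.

Set 216 - 5Q = 3.5 + 3.5Q, which gives 212.5 = 8.5Q, so Q* = 25 and P* = 216 - 5(25) = 91.
The demand choke price is 216, so CS = (1/2)(Q*)(216 - P*) = (1/2)(25)(125) = 1562.5.

1562.50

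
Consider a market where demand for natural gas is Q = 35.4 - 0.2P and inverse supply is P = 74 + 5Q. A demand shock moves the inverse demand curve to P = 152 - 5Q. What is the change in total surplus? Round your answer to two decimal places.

-226.25

Rewriting demand in inverse form: P = 177 - 5Q.
Initial equilibrium: Q_0 = 10.3, P_0 = 125.5; CS_0 = (1/2)(10.3)(51.5) = 265.225, PS_0 = (1/2)(10.3)(51.5) = 265.225.
New equilibrium: 152 - 5Q = 74 + 5Q gives Q_1 = 7.8, P_1 = 113; CS_1 = 152.1, PS_1 = 152.1.
Change in total surplus = (152.1 + 152.1) - (265.225 + 265.225) = -226.25.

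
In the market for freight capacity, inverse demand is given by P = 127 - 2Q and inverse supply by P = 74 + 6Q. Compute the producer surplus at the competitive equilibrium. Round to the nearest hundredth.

Set 127 - 2Q = 74 + 6Q, which gives 53 = 8Q, so Q* = 6.625 and P* = 127 - 2(6.625) = 113.75.
Producer surplus is the triangle above supply below P*: (1/2)(6.625)(113.75 - 74) = (1/2)(6.625)(39.75) = 131.6719.

131.67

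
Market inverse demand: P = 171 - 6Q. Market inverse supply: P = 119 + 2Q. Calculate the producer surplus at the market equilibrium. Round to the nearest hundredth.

42.25

Equilibrium: 171 - 6Q = 119 + 2Q, so Q* = 6.5 and P* = 132.
PS is the area between P* and the supply curve from 0 to Q*: (1/2)(6.5)(13) = 42.25.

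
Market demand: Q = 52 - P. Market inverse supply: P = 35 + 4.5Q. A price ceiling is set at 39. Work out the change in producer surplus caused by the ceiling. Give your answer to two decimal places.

-19.72

Rewriting demand in inverse form: P = 52 - Q.
Without the control, 52 - Q = 35 + 4.5Q so Q* = 3.0909 and P* = 48.9091.
At P = 39, sellers supply (39 - 35)/4.5 = 0.8889 while buyers want more, so the quantity traded is 0.8889 at price 39.
PS goes from (1/2)(3.0909)(13.9091) = 21.4959 to 1.7778 (computed as (39 - 35)(0.8889) - (1/2)(4.5)(0.8889)^2), a change of -19.7181.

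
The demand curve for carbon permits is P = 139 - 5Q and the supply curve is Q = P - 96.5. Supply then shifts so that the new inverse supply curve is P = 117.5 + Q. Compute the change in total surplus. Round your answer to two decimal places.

Rewriting supply in inverse form: P = 96.5 + Q.
Initial equilibrium: Q_0 = 7.0833, P_0 = 103.5833; CS_0 = (1/2)(7.0833)(35.4167) = 125.434, PS_0 = (1/2)(7.0833)(7.0833) = 25.0868.
New equilibrium: 139 - 5Q = 117.5 + Q gives Q_1 = 3.5833, P_1 = 121.0833; CS_1 = 32.1007, PS_1 = 6.4201.
Change in total surplus = (32.1007 + 6.4201) - (125.434 + 25.0868) = -112.

-112.00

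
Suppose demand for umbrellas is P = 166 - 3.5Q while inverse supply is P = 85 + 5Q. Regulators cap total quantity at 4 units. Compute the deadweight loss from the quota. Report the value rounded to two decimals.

Without the quota, 166 - 3.5Q = 85 + 5Q gives Q* = 9.5294.
At Q = 4 the demand price is 166 - 3.5(4) = 152 and the supply price is 85 + 5(4) = 105.
Deadweight loss is the triangle between the curves from 4 to 9.5294: (1/2)(152 - 105)(9.5294 - 4) = 129.9412.

129.94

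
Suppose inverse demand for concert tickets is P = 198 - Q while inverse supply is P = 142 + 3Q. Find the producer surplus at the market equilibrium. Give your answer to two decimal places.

Setting demand equal to supply, 56 = 4Q, so Q* = 14 and P* = 184.
The supply curve's price intercept is 142, so PS = (1/2)(Q*)(P* - 142) = (1/2)(14)(42) = 294.

294.00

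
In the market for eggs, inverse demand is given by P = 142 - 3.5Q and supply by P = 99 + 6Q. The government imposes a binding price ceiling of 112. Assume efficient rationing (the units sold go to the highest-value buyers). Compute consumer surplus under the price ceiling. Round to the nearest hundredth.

Free-market equilibrium: 142 - 3.5Q = 99 + 6Q gives Q* = 4.5263, P* = 126.1579.
At P = 112, sellers supply (112 - 99)/6 = 2.1667 while buyers want more, so the quantity traded is 2.1667 at price 112.
The demand price at Q = 2.1667 is 134.4167. CS is the trapezoid between demand and 112 over [0, 2.1667]: (1/2)[(142 - 112) + (134.4167 - 112)](2.1667) = 56.7847.

56.78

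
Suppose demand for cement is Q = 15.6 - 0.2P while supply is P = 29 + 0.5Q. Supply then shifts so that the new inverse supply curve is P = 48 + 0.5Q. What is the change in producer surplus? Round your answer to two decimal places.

Rewriting demand in inverse form: P = 78 - 5Q.
Initial equilibrium: Q_0 = 8.9091, P_0 = 33.4545; CS_0 = (1/2)(8.9091)(44.5455) = 198.4298, PS_0 = (1/2)(8.9091)(4.4545) = 19.843.
New equilibrium: 78 - 5Q = 48 + 0.5Q gives Q_1 = 5.4545, P_1 = 50.7273; CS_1 = 74.3802, PS_1 = 7.438.
Change in producer surplus = 7.438 - 19.843 = -12.405.

-12.40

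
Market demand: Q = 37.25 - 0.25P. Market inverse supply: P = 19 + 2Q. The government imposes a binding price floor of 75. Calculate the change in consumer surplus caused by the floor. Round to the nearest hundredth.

-254.39

Rewriting demand in inverse form: P = 149 - 4Q.
Without the control, 149 - 4Q = 19 + 2Q so Q* = 21.6667 and P* = 62.3333.
At the floor price 75, quantity demanded is (149 - 75)/4 = 18.5; demand is the short side, so Q = 18.5 trades at P = 75.
CS goes from (1/2)(21.6667)(86.6667) = 938.8889 to 684.5 (computed as (149 - 75)(18.5) - (1/2)(4)(18.5)^2), a change of -254.3889.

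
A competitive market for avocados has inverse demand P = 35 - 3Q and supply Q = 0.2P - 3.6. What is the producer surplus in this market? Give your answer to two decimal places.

Rewriting supply in inverse form: P = 18 + 5Q.
Set 35 - 3Q = 18 + 5Q, which gives 17 = 8Q, so Q* = 2.125 and P* = 35 - 3(2.125) = 28.625.
The supply curve's price intercept is 18, so PS = (1/2)(Q*)(P* - 18) = (1/2)(2.125)(10.625) = 11.2891.

11.29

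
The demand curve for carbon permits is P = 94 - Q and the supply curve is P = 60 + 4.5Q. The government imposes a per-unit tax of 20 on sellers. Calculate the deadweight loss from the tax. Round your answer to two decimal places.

Pre-tax equilibrium: 94 - Q = 60 + 4.5Q gives Q* = 6.1818, P* = 87.8182.
A tax on sellers shifts supply up by 20: 94 - Q = 60 + 4.5Q + 20, so Q_t = 2.5455. Buyers pay P_b = 91.4545; sellers receive P_s = P_b - 20 = 71.4545.
Deadweight loss is the triangle between the curves from Q_t to Q*: (1/2)(6.1818 - 2.5455)(20) = 36.3636.

36.36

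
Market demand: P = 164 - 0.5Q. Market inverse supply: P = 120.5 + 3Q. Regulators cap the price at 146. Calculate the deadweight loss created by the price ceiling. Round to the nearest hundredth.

27.01

Without the control, 164 - 0.5Q = 120.5 + 3Q so Q* = 12.4286 and P* = 157.7857.
At the ceiling price 146, quantity supplied is (146 - 120.5)/3 = 8.5; supply is the short side, so Q = 8.5 trades at P = 146.
The lost-trades triangle has base Q* - 8.5 = 3.9286 and height equal to the gap between the curves at Q = 8.5, which is 159.75 - 146 = 13.75. DWL = (1/2)(3.9286)(13.75) = 27.0089.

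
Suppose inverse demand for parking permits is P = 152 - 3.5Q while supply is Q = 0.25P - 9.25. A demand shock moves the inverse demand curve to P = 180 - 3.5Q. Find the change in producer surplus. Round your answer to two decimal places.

256.85

Rewriting supply in inverse form: P = 37 + 4Q.
Initial equilibrium: Q_0 = 15.3333, P_0 = 98.3333; CS_0 = (1/2)(15.3333)(53.6667) = 411.4444, PS_0 = (1/2)(15.3333)(61.3333) = 470.2222.
New equilibrium: 180 - 3.5Q = 37 + 4Q gives Q_1 = 19.0667, P_1 = 113.2667; CS_1 = 636.1911, PS_1 = 727.0756.
Change in producer surplus = 727.0756 - 470.2222 = 256.8533.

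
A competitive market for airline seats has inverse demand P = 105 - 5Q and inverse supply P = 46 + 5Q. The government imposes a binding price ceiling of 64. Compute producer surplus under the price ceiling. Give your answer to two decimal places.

32.40

Without the control, 105 - 5Q = 46 + 5Q so Q* = 5.9 and P* = 75.5.
At P = 64, sellers supply (64 - 46)/5 = 3.6 while buyers want more, so the quantity traded is 3.6 at price 64.
PS is the triangle above supply below 64: (1/2)(3.6)(64 - 46) = 32.4.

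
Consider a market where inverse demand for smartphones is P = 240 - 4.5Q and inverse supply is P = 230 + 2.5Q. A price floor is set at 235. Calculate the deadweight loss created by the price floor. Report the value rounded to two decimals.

0.35

Without the control, 240 - 4.5Q = 230 + 2.5Q so Q* = 1.4286 and P* = 233.5714.
At P = 235, buyers demand (240 - 235)/4.5 = 1.1111 while sellers would supply more, so the quantity traded is 1.1111 at price 235.
At Q = 1.1111 the demand price is 235 and the supply price is 232.7778. Deadweight loss is the triangle between the curves from 1.1111 to 1.4286: (1/2)(235 - 232.7778)(1.4286 - 1.1111) = 0.3527.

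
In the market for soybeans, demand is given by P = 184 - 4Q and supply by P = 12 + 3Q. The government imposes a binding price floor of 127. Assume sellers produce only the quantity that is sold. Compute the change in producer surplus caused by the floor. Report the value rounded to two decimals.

428.52

Free-market equilibrium: 184 - 4Q = 12 + 3Q gives Q* = 24.5714, P* = 85.7143.
At P = 127, buyers demand (184 - 127)/4 = 14.25 while sellers would supply more, so the quantity traded is 14.25 at price 127.
PS goes from (1/2)(24.5714)(73.7143) = 905.6327 to 1334.1562 (computed as (127 - 12)(14.25) - (1/2)(3)(14.25)^2), a change of 428.5236.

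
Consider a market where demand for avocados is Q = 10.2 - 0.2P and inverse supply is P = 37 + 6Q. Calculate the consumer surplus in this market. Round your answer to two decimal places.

4.05

Rewriting demand in inverse form: P = 51 - 5Q.
Set 51 - 5Q = 37 + 6Q, which gives 14 = 11Q, so Q* = 1.2727 and P* = 51 - 5(1.2727) = 44.6364.
The demand choke price is 51, so CS = (1/2)(Q*)(51 - P*) = (1/2)(1.2727)(6.3636) = 4.0496.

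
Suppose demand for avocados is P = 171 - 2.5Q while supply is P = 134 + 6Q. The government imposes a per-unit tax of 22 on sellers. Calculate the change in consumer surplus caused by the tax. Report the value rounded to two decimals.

Pre-tax equilibrium: 171 - 2.5Q = 134 + 6Q gives Q* = 4.3529, P* = 160.1176.
A tax on sellers shifts supply up by 22: 171 - 2.5Q = 134 + 6Q + 22, so Q_t = 1.7647. Buyers pay P_b = 166.5882; sellers receive P_s = P_b - 22 = 144.5882.
Consumers lose the trapezoid between P* and P_b out to Q_t plus the triangle from Q_t to Q*: change in CS = 3.8927 - 23.6851 = -19.7924.

-19.79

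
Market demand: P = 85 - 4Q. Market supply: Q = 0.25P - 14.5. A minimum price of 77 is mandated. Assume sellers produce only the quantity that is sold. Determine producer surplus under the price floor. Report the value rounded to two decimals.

30.00

Rewriting supply in inverse form: P = 58 + 4Q.
Free-market equilibrium: 85 - 4Q = 58 + 4Q gives Q* = 3.375, P* = 71.5.
At P = 77, buyers demand (85 - 77)/4 = 2 while sellers would supply more, so the quantity traded is 2 at price 77.
The supply price at Q = 2 is 66. PS is the trapezoid between 77 and supply over [0, 2]: (1/2)[(77 - 58) + (77 - 66)](2) = 30.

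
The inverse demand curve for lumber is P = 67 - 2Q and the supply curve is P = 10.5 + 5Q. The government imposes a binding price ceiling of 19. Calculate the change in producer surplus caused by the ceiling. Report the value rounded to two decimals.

-155.64

Without the control, 67 - 2Q = 10.5 + 5Q so Q* = 8.0714 and P* = 50.8571.
At the ceiling price 19, quantity supplied is (19 - 10.5)/5 = 1.7; supply is the short side, so Q = 1.7 trades at P = 19.
PS goes from (1/2)(8.0714)(40.3571) = 162.8699 to 7.225 (computed as (19 - 10.5)(1.7) - (1/2)(5)(1.7)^2), a change of -155.6449.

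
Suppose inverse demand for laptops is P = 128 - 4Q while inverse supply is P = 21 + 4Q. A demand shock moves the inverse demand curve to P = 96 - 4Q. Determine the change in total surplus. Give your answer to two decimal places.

Initial equilibrium: Q_0 = 13.375, P_0 = 74.5; CS_0 = (1/2)(13.375)(53.5) = 357.7812, PS_0 = (1/2)(13.375)(53.5) = 357.7812.
New equilibrium: 96 - 4Q = 21 + 4Q gives Q_1 = 9.375, P_1 = 58.5; CS_1 = 175.7812, PS_1 = 175.7812.
Change in total surplus = (175.7812 + 175.7812) - (357.7812 + 357.7812) = -364.

-364.00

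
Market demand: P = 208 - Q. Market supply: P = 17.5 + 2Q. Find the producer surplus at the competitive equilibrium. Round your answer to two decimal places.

4032.25

Setting demand equal to supply, 190.5 = 3Q, so Q* = 63.5 and P* = 144.5.
The supply curve's price intercept is 17.5, so PS = (1/2)(Q*)(P* - 17.5) = (1/2)(63.5)(127) = 4032.25.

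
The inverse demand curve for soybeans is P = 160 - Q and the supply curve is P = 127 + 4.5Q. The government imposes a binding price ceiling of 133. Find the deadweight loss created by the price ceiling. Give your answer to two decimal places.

Without the control, 160 - Q = 127 + 4.5Q so Q* = 6 and P* = 154.
At P = 133, sellers supply (133 - 127)/4.5 = 1.3333 while buyers want more, so the quantity traded is 1.3333 at price 133.
The lost-trades triangle has base Q* - 1.3333 = 4.6667 and height equal to the gap between the curves at Q = 1.3333, which is 158.6667 - 133 = 25.6667. DWL = (1/2)(4.6667)(25.6667) = 59.8889.

59.89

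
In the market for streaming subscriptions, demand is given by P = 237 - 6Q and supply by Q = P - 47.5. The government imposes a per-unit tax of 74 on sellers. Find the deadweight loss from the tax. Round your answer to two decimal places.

Rewriting supply in inverse form: P = 47.5 + Q.
Pre-tax equilibrium: 237 - 6Q = 47.5 + Q gives Q* = 27.0714, P* = 74.5714.
A tax on sellers shifts supply up by 74: 237 - 6Q = 47.5 + Q + 74, so Q_t = 16.5. Buyers pay P_b = 138; sellers receive P_s = P_b - 74 = 64.
Deadweight loss is the triangle between the curves from Q_t to Q*: (1/2)(27.0714 - 16.5)(74) = 391.1429.

391.14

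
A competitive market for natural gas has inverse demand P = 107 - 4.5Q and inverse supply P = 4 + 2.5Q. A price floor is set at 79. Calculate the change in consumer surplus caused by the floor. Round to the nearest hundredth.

-400.04

Without the control, 107 - 4.5Q = 4 + 2.5Q so Q* = 14.7143 and P* = 40.7857.
At P = 79, buyers demand (107 - 79)/4.5 = 6.2222 while sellers would supply more, so the quantity traded is 6.2222 at price 79.
CS goes from (1/2)(14.7143)(66.2143) = 487.148 to 87.1111 (computed as (107 - 79)(6.2222) - (1/2)(4.5)(6.2222)^2), a change of -400.0368.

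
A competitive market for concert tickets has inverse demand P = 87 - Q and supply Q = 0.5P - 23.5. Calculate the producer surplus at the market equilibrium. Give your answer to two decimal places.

177.78

Rewriting supply in inverse form: P = 47 + 2Q.
Setting demand equal to supply, 40 = 3Q, so Q* = 13.3333 and P* = 73.6667.
Producer surplus is the triangle above supply below P*: (1/2)(13.3333)(73.6667 - 47) = (1/2)(13.3333)(26.6667) = 177.7778.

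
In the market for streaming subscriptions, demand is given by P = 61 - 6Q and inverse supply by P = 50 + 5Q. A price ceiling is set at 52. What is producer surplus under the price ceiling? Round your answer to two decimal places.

0.40

Free-market equilibrium: 61 - 6Q = 50 + 5Q gives Q* = 1, P* = 55.
At the ceiling price 52, quantity supplied is (52 - 50)/5 = 0.4; supply is the short side, so Q = 0.4 trades at P = 52.
PS is the triangle above supply below 52: (1/2)(0.4)(52 - 50) = 0.4.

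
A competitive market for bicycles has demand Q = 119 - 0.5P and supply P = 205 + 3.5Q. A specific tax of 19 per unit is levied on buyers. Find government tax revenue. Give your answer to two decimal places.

Rewriting demand in inverse form: P = 238 - 2Q.
Without the tax, 238 - 2Q = 205 + 3.5Q so Q* = 6 and P* = 226.
A tax on buyers shifts demand down by 19: (238 - 19) - 2Q = 205 + 3.5Q, so Q_t = 2.5455. Buyers pay P_b = 232.9091; sellers receive P_s = P_b - 19 = 213.9091.
Tax revenue = t x Q_t = 19 x 2.5455 = 48.3636.

48.36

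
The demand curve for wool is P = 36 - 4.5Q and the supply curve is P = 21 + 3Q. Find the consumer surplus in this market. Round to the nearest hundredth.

Setting demand equal to supply, 15 = 7.5Q, so Q* = 2 and P* = 27.
CS is the area between the demand curve and P* from 0 to Q*: (1/2)(2)(9) = 9.

9.00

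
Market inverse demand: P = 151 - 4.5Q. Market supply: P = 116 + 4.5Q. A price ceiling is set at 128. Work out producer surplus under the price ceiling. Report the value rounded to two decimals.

Free-market equilibrium: 151 - 4.5Q = 116 + 4.5Q gives Q* = 3.8889, P* = 133.5.
At the ceiling price 128, quantity supplied is (128 - 116)/4.5 = 2.6667; supply is the short side, so Q = 2.6667 trades at P = 128.
PS is the triangle above supply below 128: (1/2)(2.6667)(128 - 116) = 16.

16.00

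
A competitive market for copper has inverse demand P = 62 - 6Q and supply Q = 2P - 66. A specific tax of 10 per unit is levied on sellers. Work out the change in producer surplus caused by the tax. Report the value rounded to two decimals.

Rewriting supply in inverse form: P = 33 + 0.5Q.
Without the tax, 62 - 6Q = 33 + 0.5Q so Q* = 4.4615 and P* = 35.2308.
A tax on sellers shifts supply up by 10: 62 - 6Q = 33 + 0.5Q + 10, so Q_t = 2.9231. Buyers pay P_b = 44.4615; sellers receive P_s = P_b - 10 = 34.4615.
Producers lose the trapezoid between P_s and P* out to Q_t plus the triangle from Q_t to Q*: change in PS = 2.1361 - 4.9763 = -2.8402.

-2.84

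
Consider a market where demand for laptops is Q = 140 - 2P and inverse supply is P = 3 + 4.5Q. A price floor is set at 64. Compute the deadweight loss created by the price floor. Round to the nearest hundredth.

4.90

Rewriting demand in inverse form: P = 70 - 0.5Q.
Free-market equilibrium: 70 - 0.5Q = 3 + 4.5Q gives Q* = 13.4, P* = 63.3.
At the floor price 64, quantity demanded is (70 - 64)/0.5 = 12; demand is the short side, so Q = 12 trades at P = 64.
The lost-trades triangle has base Q* - 12 = 1.4 and height equal to the gap between the curves at Q = 12, which is 64 - 57 = 7. DWL = (1/2)(1.4)(7) = 4.9.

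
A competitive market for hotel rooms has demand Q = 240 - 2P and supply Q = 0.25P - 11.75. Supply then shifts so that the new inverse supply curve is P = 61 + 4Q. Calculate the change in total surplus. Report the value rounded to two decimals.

-205.33

Rewriting demand in inverse form: P = 120 - 0.5Q.
Rewriting supply in inverse form: P = 47 + 4Q.
Initial equilibrium: Q_0 = 16.2222, P_0 = 111.8889; CS_0 = (1/2)(16.2222)(8.1111) = 65.7901, PS_0 = (1/2)(16.2222)(64.8889) = 526.321.
New equilibrium: 120 - 0.5Q = 61 + 4Q gives Q_1 = 13.1111, P_1 = 113.4444; CS_1 = 42.9753, PS_1 = 343.8025.
Change in total surplus = (42.9753 + 343.8025) - (65.7901 + 526.321) = -205.3333.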